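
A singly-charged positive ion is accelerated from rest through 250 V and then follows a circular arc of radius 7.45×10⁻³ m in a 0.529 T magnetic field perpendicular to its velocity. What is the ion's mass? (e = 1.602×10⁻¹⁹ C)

m ≈ 4.98×10⁻²⁷ kg

Combine |q|V = ½mv² and r = mv/(|q|B): eliminate v to get m = qB²r²/(2V).
m = (1.602×10⁻¹⁹)(0.529)²(7.45×10⁻³)²/(2·250) ≈ 4.98×10⁻²⁷ kg.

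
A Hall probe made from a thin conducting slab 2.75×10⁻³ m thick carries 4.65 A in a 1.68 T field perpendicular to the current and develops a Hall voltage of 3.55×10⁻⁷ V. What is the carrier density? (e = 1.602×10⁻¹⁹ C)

n ≈ 5.00×10²⁸ m⁻³

From V_H = IB/(n e t), n = IB/(V_H e t).
n = (4.65)(1.68)/((3.55×10⁻⁷)(1.602×10⁻¹⁹)(2.75×10⁻³)) ≈ 5.00×10²⁸ m⁻³.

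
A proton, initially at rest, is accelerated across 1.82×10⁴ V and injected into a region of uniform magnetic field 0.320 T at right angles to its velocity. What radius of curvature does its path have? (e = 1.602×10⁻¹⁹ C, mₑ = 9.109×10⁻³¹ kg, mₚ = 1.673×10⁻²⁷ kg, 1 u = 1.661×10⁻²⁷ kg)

Acceleration: |q|V = ½mv² ⇒ v = √(2|q|V/m) = √(2·1.602×10⁻¹⁹·1.82×10⁴/1.673×10⁻²⁷) ≈ 1.867×10⁶ m/s.
In the field: r = mv/(|q|B) = (1.673×10⁻²⁷)(1.867×10⁶)/((1.602×10⁻¹⁹)(0.320)) ≈ 0.0609 m.

r ≈ 0.0609 m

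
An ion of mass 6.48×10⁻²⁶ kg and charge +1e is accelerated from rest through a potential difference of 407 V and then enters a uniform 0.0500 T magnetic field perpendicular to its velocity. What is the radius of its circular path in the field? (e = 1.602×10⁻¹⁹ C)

Acceleration: |q|V = ½mv² ⇒ v = √(2|q|V/m) = √(2·1.602×10⁻¹⁹·407/6.48×10⁻²⁶) ≈ 4.486×10⁴ m/s.
In the field: r = mv/(|q|B) = (6.48×10⁻²⁶)(4.486×10⁴)/((1.602×10⁻¹⁹)(0.0500)) ≈ 0.363 m.

r ≈ 0.363 m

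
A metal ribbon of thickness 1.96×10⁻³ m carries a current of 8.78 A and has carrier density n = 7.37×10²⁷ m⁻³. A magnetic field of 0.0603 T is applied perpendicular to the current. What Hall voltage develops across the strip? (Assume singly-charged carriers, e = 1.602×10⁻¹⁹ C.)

V_H ≈ 2.29×10⁻⁷ V

V_H = IB/(n e t).
V_H = (8.78)(0.0603)/((7.37×10²⁷)(1.602×10⁻¹⁹)(1.96×10⁻³)) ≈ 2.29×10⁻⁷ V.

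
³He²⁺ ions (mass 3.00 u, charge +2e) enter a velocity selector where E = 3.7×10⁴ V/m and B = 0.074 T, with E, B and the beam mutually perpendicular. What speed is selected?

v = 5.0×10⁵ m/s

Straight-line motion ⇒ electric and magnetic forces cancel, so E = vB.
v = E/B = 3.7×10⁴/0.074 = 5.0×10⁵ m/s.
The result is independent of the particle's charge and mass.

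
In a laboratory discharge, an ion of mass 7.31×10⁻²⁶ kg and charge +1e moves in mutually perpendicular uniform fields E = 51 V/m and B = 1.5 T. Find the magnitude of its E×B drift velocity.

v_d ≈ 34 m/s

In crossed fields the guiding centre drifts at v_d = |E×B|/B² = E/B, independent of charge and mass.
v_d = 51/1.5 = 34 m/s.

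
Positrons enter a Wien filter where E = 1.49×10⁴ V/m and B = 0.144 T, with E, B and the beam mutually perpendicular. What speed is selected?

v = 1.03×10⁵ m/s

Zero net Lorentz force requires |qE| = |q v×B|, i.e. E = vB.
v = E/B = 1.49×10⁴/0.144 = 1.03×10⁵ m/s.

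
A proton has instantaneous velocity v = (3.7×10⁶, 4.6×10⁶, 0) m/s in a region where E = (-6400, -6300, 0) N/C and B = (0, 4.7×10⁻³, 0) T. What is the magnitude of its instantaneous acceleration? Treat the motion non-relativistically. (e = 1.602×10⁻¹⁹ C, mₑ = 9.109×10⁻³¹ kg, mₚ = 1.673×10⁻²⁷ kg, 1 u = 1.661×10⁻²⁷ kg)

v×B = (0, 0, 1.74×10⁴) N/C.
E + v×B = (-6400, -6300, 1.74×10⁴) N/C.
F = q(E + v×B) = (1.602×10⁻¹⁹ C)·(-6400, -6300, 1.74×10⁴) = (-1.03×10⁻¹⁵, -1.01×10⁻¹⁵, 2.79×10⁻¹⁵) N.
|a| = |F|/m = 3.135×10⁻¹⁵/1.673×10⁻²⁷ ≈ 1.87×10¹² m/s².

|a| ≈ 1.87×10¹² m/s²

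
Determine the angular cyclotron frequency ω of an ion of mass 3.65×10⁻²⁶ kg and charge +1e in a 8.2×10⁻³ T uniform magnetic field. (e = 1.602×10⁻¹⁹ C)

ω ≈ 3.6×10⁴ rad/s

ω = |q|B/m.
ω = (1.602×10⁻¹⁹)(8.2×10⁻³)/3.65×10⁻²⁶ ≈ 3.6×10⁴ rad/s.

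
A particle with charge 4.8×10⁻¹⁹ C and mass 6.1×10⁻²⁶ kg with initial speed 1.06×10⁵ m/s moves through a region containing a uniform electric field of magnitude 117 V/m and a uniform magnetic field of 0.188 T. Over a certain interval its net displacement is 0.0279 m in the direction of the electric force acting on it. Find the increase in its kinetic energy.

The magnetic force is always ⟂ v and does no work; only the electric force changes KE.
ΔKE = F_E · d = |q|E d = (4.8×10⁻¹⁹)(117)(0.0279) ≈ 1.57×10⁻¹⁸ J.

ΔKE ≈ 1.57×10⁻¹⁸ J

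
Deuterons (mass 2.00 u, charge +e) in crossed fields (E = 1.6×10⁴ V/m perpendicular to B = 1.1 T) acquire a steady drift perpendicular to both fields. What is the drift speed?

The E×B drift speed is v_d = E/B.
v_d = 1.6×10⁴/1.1 = 1.5×10⁴ m/s.

v_d ≈ 1.5×10⁴ m/s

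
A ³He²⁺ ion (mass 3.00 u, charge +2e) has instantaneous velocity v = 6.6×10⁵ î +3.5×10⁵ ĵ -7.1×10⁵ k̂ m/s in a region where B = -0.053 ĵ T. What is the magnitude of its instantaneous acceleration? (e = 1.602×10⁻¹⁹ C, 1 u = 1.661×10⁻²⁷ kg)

v×B = (-3.76×10⁴, 0, -3.50×10⁴) N/C.
F = q v×B = (3.204×10⁻¹⁹ C)·(-3.76×10⁴, 0, -3.50×10⁴) = (-1.21×10⁻¹⁴, 0, -1.12×10⁻¹⁴) N.
|a| = |F|/m = 1.646×10⁻¹⁴/4.983×10⁻²⁷ ≈ 3.30×10¹² m/s².

|a| ≈ 3.30×10¹² m/s²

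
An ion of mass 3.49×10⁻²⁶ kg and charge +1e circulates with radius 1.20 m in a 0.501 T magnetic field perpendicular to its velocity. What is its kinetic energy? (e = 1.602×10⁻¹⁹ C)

KE ≈ 8.30×10⁵ eV

v = |q|Br/m, then KE = ½mv² = (qBr)²/(2m).
v = (1.602×10⁻¹⁹)(0.501)(1.20)/3.49×10⁻²⁶ ≈ 2.760×10⁶ m/s.
KE = ½(3.49×10⁻²⁶)(2.760×10⁶)² ≈ 1.33×10⁻¹³ J = 8.30×10⁵ eV.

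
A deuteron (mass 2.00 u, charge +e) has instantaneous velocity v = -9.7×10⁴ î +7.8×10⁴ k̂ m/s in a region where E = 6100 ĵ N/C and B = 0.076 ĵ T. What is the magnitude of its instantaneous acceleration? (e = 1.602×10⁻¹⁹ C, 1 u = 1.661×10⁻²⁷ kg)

v×B = (-5930, 0, -7370) N/C.
E + v×B = (-5930, 6100, -7370) N/C.
F = q(E + v×B) = (1.602×10⁻¹⁹ C)·(-5930, 6100, -7370) = (-9.50×10⁻¹⁶, 9.77×10⁻¹⁶, -1.18×10⁻¹⁵) N.
|a| = |F|/m = 1.803×10⁻¹⁵/3.322×10⁻²⁷ ≈ 5.43×10¹¹ m/s².

|a| ≈ 5.43×10¹¹ m/s²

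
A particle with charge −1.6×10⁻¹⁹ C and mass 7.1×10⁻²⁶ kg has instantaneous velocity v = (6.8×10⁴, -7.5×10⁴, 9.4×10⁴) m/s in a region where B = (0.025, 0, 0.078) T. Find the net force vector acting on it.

v×B = (-5850, -2950, 1880) N/C.
F = q v×B = (−1.6×10⁻¹⁹ C)·(-5850, -2950, 1880) = (9.36×10⁻¹⁶, 4.73×10⁻¹⁶, -3.00×10⁻¹⁶) N.

F ≈ (9.36×10⁻¹⁶, 4.73×10⁻¹⁶, -3.00×10⁻¹⁶) N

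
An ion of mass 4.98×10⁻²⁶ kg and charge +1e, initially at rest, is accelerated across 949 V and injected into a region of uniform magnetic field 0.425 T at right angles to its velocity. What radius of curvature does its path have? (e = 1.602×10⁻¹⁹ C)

Acceleration: |q|V = ½mv² ⇒ v = √(2|q|V/m) = √(2·1.602×10⁻¹⁹·949/4.98×10⁻²⁶) ≈ 7.814×10⁴ m/s.
In the field: r = mv/(|q|B) = (4.98×10⁻²⁶)(7.814×10⁴)/((1.602×10⁻¹⁹)(0.425)) ≈ 0.0572 m.

r ≈ 0.0572 m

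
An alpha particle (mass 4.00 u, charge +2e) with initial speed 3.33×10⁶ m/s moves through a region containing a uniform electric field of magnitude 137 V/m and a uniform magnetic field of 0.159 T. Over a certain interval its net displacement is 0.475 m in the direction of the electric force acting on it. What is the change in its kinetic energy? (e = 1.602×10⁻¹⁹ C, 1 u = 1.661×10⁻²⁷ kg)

The magnetic force is always ⟂ v and does no work; only the electric force changes KE.
ΔKE = F_E · d = |q|E d = (3.204×10⁻¹⁹)(137)(0.475) ≈ 2.09×10⁻¹⁷ J.

ΔKE ≈ 2.09×10⁻¹⁷ J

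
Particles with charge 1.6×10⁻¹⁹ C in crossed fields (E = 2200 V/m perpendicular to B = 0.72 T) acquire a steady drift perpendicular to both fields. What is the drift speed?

The steady drift has the magnetic force balancing the electric force, so v_d = E/B.
v_d = 2200/0.72 = 3100 m/s.

v_d ≈ 3100 m/s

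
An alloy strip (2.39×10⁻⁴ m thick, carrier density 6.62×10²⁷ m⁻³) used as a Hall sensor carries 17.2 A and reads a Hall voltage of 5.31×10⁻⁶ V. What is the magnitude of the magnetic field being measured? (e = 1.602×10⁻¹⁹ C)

From V_H = IB/(n e t), B = V_H n e t / I.
B = (5.31×10⁻⁶)(6.62×10²⁷)(1.602×10⁻¹⁹)(2.39×10⁻⁴)/17.2 ≈ 0.0783 T.

B ≈ 0.0783 T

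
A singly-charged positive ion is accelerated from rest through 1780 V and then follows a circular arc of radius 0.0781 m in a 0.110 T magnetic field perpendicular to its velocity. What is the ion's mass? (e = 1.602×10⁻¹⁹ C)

m ≈ 3.32×10⁻²⁷ kg

Combine |q|V = ½mv² and r = mv/(|q|B): eliminate v to get m = qB²r²/(2V).
m = (1.602×10⁻¹⁹)(0.110)²(0.0781)²/(2·1780) ≈ 3.32×10⁻²⁷ kg.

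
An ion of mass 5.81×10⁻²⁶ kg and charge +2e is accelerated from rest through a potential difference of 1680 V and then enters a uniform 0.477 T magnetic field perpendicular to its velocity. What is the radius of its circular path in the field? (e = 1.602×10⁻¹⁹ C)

Acceleration: |q|V = ½mv² ⇒ v = √(2|q|V/m) = √(2·3.204×10⁻¹⁹·1680/5.81×10⁻²⁶) ≈ 1.361×10⁵ m/s.
In the field: r = mv/(|q|B) = (5.81×10⁻²⁶)(1.361×10⁵)/((3.204×10⁻¹⁹)(0.477)) ≈ 0.0517 m.

r ≈ 0.0517 m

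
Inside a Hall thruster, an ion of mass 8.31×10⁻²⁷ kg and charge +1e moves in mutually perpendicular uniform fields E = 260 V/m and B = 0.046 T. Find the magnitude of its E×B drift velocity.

The E×B drift speed is v_d = E/B.
v_d = 260/0.046 = 5700 m/s.

v_d ≈ 5700 m/s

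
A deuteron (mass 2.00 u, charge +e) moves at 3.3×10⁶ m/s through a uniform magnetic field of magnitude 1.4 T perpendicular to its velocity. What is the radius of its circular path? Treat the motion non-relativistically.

The magnetic force provides the centripetal force: |q|vB = mv²/r.
r = mv/(|q|B) = (3.322×10⁻²⁷)(3.3×10⁶)/((1.602×10⁻¹⁹)(1.4)) ≈ 0.049 m.

r ≈ 0.049 m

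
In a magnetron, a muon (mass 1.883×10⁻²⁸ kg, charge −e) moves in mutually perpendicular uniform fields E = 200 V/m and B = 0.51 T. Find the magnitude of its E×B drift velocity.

The steady drift has the magnetic force balancing the electric force, so v_d = E/B.
v_d = 200/0.51 = 390 m/s.

v_d ≈ 390 m/s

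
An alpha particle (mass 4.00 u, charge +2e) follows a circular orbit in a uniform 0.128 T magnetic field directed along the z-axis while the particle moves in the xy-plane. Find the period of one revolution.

T ≈ 1.02×10⁻⁶ s

The cyclotron period depends only on m, q, B: T = 2πm/(|q|B).
T = 2π(6.644×10⁻²⁷)/((3.204×10⁻¹⁹)(0.128)) ≈ 1.02×10⁻⁶ s.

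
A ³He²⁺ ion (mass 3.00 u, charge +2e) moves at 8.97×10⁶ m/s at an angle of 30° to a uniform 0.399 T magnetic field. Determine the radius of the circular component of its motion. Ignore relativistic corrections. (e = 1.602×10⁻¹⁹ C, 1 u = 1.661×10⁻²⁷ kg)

r ≈ 0.175 m

v⊥ = v sinθ = 8.97×10⁶·sin30° ≈ 4.485×10⁶ m/s.
r = m v⊥/(|q|B) = (4.983×10⁻²⁷)(4.485×10⁶)/((3.204×10⁻¹⁹)(0.399)) ≈ 0.175 m.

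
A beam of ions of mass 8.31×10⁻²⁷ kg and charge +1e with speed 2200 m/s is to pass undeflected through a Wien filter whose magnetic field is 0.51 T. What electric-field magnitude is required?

For straight-line motion qE = qvB, so E = vB.
E = 2200 × 0.51 = 1100 V/m.

E = 1100 V/m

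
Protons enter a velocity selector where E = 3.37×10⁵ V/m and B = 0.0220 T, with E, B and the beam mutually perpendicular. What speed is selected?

Straight-line motion ⇒ electric and magnetic forces cancel, so E = vB.
v = E/B = 3.37×10⁵/0.0220 = 1.53×10⁷ m/s.

v = 1.53×10⁷ m/s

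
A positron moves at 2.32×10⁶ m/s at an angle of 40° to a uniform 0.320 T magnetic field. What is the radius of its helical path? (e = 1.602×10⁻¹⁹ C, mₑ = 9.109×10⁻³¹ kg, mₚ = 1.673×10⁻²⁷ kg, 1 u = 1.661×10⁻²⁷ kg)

r ≈ 2.65×10⁻⁵ m

v⊥ = v sinθ = 2.32×10⁶·sin40° ≈ 1.491×10⁶ m/s.
r = m v⊥/(|q|B) = (9.109×10⁻³¹)(1.491×10⁶)/((1.602×10⁻¹⁹)(0.320)) ≈ 2.65×10⁻⁵ m.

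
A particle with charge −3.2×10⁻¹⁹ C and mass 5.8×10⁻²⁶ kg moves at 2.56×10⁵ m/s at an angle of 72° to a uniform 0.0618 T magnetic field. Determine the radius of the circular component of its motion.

r ≈ 0.714 m

v⊥ = v sinθ = 2.56×10⁵·sin72° ≈ 2.435×10⁵ m/s.
r = m v⊥/(|q|B) = (5.8×10⁻²⁶)(2.435×10⁵)/((3.2×10⁻¹⁹)(0.0618)) ≈ 0.714 m.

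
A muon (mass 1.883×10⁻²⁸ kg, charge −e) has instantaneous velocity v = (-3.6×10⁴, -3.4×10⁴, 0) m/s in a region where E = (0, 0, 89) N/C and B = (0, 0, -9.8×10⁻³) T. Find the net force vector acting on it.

F ≈ (-5.34×10⁻¹⁷, 5.65×10⁻¹⁷, -1.43×10⁻¹⁷) N

v×B = (333, -353, 0) N/C.
E + v×B = (333, -353, 89.0) N/C.
F = q(E + v×B) = (−1.602×10⁻¹⁹ C)·(333, -353, 89.0) = (-5.34×10⁻¹⁷, 5.65×10⁻¹⁷, -1.43×10⁻¹⁷) N.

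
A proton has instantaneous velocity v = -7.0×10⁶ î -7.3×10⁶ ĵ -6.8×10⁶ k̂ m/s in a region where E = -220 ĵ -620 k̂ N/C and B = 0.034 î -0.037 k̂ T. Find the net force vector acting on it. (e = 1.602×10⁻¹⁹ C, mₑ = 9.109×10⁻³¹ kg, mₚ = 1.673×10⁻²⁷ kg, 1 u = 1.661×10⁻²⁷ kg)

F ≈ (4.33×10⁻¹⁴, -7.86×10⁻¹⁴, 3.97×10⁻¹⁴) N

v×B = (2.70×10⁵, -4.90×10⁵, 2.48×10⁵) N/C.
E + v×B = (2.70×10⁵, -4.90×10⁵, 2.48×10⁵) N/C.
F = q(E + v×B) = (1.602×10⁻¹⁹ C)·(2.70×10⁵, -4.90×10⁵, 2.48×10⁵) = (4.33×10⁻¹⁴, -7.86×10⁻¹⁴, 3.97×10⁻¹⁴) N.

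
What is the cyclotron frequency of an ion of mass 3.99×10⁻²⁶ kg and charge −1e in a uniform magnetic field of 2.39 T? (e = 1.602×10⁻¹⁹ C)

f ≈ 1.53×10⁶ Hz

f = |q|B/(2πm).
f = (1.602×10⁻¹⁹)(2.39)/(2π·3.99×10⁻²⁶) ≈ 1.53×10⁶ Hz.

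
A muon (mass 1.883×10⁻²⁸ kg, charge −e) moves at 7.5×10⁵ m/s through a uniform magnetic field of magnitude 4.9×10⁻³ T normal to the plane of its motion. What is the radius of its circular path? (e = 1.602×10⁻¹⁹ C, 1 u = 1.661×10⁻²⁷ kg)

r ≈ 0.18 m

The magnetic force provides the centripetal force: |q|vB = mv²/r.
r = mv/(|q|B) = (1.883×10⁻²⁸)(7.5×10⁵)/((1.602×10⁻¹⁹)(4.9×10⁻³)) ≈ 0.18 m.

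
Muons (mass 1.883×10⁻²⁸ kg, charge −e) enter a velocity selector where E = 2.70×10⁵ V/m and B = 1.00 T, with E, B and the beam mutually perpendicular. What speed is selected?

v = 2.70×10⁵ m/s

For undeflected motion the electric and magnetic forces balance: qE = qvB.
v = E/B = 2.70×10⁵/1.00 = 2.70×10⁵ m/s.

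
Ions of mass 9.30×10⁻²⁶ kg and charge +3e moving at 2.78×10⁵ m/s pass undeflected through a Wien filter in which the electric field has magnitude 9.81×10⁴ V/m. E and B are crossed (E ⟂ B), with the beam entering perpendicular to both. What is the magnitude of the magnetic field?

B = 0.353 T

Balance of forces in the selector: qE = qvB ⇒ B = E/v.
B = 9.81×10⁴/2.78×10⁵ = 0.353 T.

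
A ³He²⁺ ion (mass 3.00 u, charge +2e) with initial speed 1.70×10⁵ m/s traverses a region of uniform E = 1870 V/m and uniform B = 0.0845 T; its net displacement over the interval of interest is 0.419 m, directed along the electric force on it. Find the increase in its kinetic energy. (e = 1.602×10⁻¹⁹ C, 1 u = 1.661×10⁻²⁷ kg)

The magnetic force is always ⟂ v and does no work; only the electric force changes KE.
ΔKE = F_E · d = |q|E d = (3.204×10⁻¹⁹)(1870)(0.419) ≈ 2.51×10⁻¹⁶ J.

ΔKE ≈ 2.51×10⁻¹⁶ J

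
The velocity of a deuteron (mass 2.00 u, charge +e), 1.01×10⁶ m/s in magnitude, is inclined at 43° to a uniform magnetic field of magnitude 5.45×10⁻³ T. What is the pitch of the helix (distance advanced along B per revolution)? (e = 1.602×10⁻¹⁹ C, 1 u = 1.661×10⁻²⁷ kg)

p ≈ 17.7 m

v∥ = v cosθ = 1.01×10⁶·cos43° ≈ 7.387×10⁵ m/s.
T = 2πm/(|q|B) = 2π(3.322×10⁻²⁷)/((1.602×10⁻¹⁹)(5.45×10⁻³)) ≈ 2.391×10⁻⁵ s.
pitch = v∥ T = (7.387×10⁵)(2.391×10⁻⁵) ≈ 17.7 m.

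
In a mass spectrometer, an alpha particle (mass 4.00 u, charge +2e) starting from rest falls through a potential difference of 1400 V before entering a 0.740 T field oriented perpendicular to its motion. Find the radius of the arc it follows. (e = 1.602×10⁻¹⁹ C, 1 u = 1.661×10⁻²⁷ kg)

Acceleration: |q|V = ½mv² ⇒ v = √(2|q|V/m) = √(2·3.204×10⁻¹⁹·1400/6.644×10⁻²⁷) ≈ 3.675×10⁵ m/s.
In the field: r = mv/(|q|B) = (6.644×10⁻²⁷)(3.675×10⁵)/((3.204×10⁻¹⁹)(0.740)) ≈ 0.0103 m.

r ≈ 0.0103 m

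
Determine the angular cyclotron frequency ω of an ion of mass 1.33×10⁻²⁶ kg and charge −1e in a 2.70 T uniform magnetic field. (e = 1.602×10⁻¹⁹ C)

ω = |q|B/m.
ω = (1.602×10⁻¹⁹)(2.70)/1.33×10⁻²⁶ ≈ 3.25×10⁷ rad/s.

ω ≈ 3.25×10⁷ rad/s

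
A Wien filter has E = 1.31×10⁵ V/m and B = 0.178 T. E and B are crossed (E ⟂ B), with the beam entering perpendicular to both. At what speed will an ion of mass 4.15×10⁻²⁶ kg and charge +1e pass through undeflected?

Straight-line motion ⇒ electric and magnetic forces cancel, so E = vB.
v = E/B = 1.31×10⁵/0.178 = 7.36×10⁵ m/s.
The result is independent of the particle's charge and mass.

v = 7.36×10⁵ m/s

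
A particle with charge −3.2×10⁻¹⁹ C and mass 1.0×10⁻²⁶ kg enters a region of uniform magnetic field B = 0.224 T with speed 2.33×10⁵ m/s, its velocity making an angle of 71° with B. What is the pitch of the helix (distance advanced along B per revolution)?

v∥ = v cosθ = 2.33×10⁵·cos71° ≈ 7.586×10⁴ m/s.
T = 2πm/(|q|B) = 2π(1.0×10⁻²⁶)/((3.2×10⁻¹⁹)(0.224)) ≈ 8.766×10⁻⁷ s.
pitch = v∥ T = (7.586×10⁴)(8.766×10⁻⁷) ≈ 0.0665 m.

p ≈ 0.0665 m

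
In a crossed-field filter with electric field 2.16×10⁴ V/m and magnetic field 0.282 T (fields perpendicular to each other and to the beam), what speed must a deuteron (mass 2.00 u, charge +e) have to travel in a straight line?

Zero net Lorentz force requires |qE| = |q v×B|, i.e. E = vB.
v = E/B = 2.16×10⁴/0.282 = 7.66×10⁴ m/s.
The result is independent of the particle's charge and mass.

v = 7.66×10⁴ m/s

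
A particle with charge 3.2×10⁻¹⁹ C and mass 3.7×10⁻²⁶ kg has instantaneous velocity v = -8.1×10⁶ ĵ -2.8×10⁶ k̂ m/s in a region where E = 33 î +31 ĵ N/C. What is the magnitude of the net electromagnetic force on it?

Only an electric field acts, so F = qE = (3.2×10⁻¹⁹ C)·(33.0, 31.0, 0) = (1.06×10⁻¹⁷, 9.92×10⁻¹⁸, 0) N.
|F| = 1.45×10⁻¹⁷ N.

|F| ≈ 1.45×10⁻¹⁷ N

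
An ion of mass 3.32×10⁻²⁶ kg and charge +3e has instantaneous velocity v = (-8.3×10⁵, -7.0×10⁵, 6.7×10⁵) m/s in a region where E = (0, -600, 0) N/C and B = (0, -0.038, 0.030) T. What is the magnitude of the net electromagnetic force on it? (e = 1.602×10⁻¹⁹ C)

v×B = (4460, 2.49×10⁴, 3.15×10⁴) N/C.
E + v×B = (4460, 2.43×10⁴, 3.15×10⁴) N/C.
F = q(E + v×B) = (4.806×10⁻¹⁹ C)·(4460, 2.43×10⁴, 3.15×10⁴) = (2.14×10⁻¹⁵, 1.17×10⁻¹⁴, 1.52×10⁻¹⁴) N.
|F| = 1.93×10⁻¹⁴ N.

|F| ≈ 1.93×10⁻¹⁴ N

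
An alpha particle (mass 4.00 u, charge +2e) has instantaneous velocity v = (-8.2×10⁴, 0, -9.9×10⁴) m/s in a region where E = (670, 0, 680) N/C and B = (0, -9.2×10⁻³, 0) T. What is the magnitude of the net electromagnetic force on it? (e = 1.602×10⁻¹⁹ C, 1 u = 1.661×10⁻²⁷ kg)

|F| ≈ 4.66×10⁻¹⁶ N

v×B = (-911, 0, 754) N/C.
E + v×B = (-241, 0, 1430) N/C.
F = q(E + v×B) = (3.204×10⁻¹⁹ C)·(-241, 0, 1430) = (-7.72×10⁻¹⁷, 0, 4.60×10⁻¹⁶) N.
|F| = 4.66×10⁻¹⁶ N.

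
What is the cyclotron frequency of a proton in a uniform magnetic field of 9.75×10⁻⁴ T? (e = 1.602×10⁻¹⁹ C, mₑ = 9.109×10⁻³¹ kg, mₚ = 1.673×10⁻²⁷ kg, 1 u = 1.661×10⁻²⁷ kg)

f = |q|B/(2πm).
f = (1.602×10⁻¹⁹)(9.75×10⁻⁴)/(2π·1.673×10⁻²⁷) ≈ 1.49×10⁴ Hz.

f ≈ 1.49×10⁴ Hz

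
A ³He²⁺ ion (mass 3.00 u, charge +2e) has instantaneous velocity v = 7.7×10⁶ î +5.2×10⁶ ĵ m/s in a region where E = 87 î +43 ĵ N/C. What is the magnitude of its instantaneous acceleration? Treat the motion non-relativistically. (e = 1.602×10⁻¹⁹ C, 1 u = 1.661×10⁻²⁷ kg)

Only an electric field acts, so F = qE = (3.204×10⁻¹⁹ C)·(87.0, 43.0, 0) = (2.79×10⁻¹⁷, 1.38×10⁻¹⁷, 0) N.
|a| = |F|/m = 3.109×10⁻¹⁷/4.983×10⁻²⁷ ≈ 6.24×10⁹ m/s².

|a| ≈ 6.24×10⁹ m/s²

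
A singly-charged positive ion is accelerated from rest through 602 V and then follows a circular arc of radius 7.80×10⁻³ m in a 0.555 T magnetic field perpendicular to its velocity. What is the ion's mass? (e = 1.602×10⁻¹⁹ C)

m ≈ 2.49×10⁻²⁷ kg

Combine |q|V = ½mv² and r = mv/(|q|B): eliminate v to get m = qB²r²/(2V).
m = (1.602×10⁻¹⁹)(0.555)²(7.80×10⁻³)²/(2·602) ≈ 2.49×10⁻²⁷ kg.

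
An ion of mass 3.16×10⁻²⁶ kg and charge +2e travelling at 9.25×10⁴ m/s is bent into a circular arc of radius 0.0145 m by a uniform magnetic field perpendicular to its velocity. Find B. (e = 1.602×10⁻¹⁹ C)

B ≈ 0.629 T

From |q|vB = mv²/r, B = mv/(|q|r).
B = (3.16×10⁻²⁶)(9.25×10⁴)/((3.204×10⁻¹⁹)(0.0145)) ≈ 0.629 T.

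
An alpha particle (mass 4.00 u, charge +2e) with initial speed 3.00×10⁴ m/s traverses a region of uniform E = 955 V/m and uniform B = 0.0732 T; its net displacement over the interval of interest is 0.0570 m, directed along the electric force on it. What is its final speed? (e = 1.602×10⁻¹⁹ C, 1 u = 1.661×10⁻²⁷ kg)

B does no work; ΔKE = |q|E d.
½mv_f² = ½mv₀² + |q|Ed = ½(6.644×10⁻²⁷)(3.00×10⁴)² + (3.204×10⁻¹⁹)(955)(0.0570) ≈ 2.990×10⁻¹⁸ J + 1.744×10⁻¹⁷ J ≈ 2.043×10⁻¹⁷ J.
v_f = √(2·2.043×10⁻¹⁷/6.644×10⁻²⁷) ≈ 7.84×10⁴ m/s.

v_f ≈ 7.84×10⁴ m/s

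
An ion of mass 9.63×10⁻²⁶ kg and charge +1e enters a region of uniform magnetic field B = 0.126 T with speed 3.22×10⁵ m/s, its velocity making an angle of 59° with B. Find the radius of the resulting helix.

r ≈ 1.32 m

v⊥ = v sinθ = 3.22×10⁵·sin59° ≈ 2.760×10⁵ m/s.
r = m v⊥/(|q|B) = (9.63×10⁻²⁶)(2.760×10⁵)/((1.602×10⁻¹⁹)(0.126)) ≈ 1.32 m.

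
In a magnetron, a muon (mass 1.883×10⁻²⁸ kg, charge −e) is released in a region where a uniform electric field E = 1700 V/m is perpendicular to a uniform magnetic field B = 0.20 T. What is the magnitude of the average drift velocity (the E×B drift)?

The E×B drift speed is v_d = E/B.
v_d = 1700/0.20 = 8500 m/s.

v_d ≈ 8500 m/s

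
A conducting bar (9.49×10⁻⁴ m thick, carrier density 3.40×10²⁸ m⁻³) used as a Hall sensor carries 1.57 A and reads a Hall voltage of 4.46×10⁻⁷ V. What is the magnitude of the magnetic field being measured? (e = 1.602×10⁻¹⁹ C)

B ≈ 1.47 T

From V_H = IB/(n e t), B = V_H n e t / I.
B = (4.46×10⁻⁷)(3.40×10²⁸)(1.602×10⁻¹⁹)(9.49×10⁻⁴)/1.57 ≈ 1.47 T.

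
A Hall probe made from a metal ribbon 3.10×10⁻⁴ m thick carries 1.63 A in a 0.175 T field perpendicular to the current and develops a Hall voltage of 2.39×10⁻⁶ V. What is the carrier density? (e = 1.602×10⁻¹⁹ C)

From V_H = IB/(n e t), n = IB/(V_H e t).
n = (1.63)(0.175)/((2.39×10⁻⁶)(1.602×10⁻¹⁹)(3.10×10⁻⁴)) ≈ 2.40×10²⁷ m⁻³.

n ≈ 2.40×10²⁷ m⁻³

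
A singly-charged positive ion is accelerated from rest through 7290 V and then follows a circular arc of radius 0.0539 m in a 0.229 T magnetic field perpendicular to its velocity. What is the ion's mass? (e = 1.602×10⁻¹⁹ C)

m ≈ 1.67×10⁻²⁷ kg

Combine |q|V = ½mv² and r = mv/(|q|B): eliminate v to get m = qB²r²/(2V).
m = (1.602×10⁻¹⁹)(0.229)²(0.0539)²/(2·7290) ≈ 1.67×10⁻²⁷ kg.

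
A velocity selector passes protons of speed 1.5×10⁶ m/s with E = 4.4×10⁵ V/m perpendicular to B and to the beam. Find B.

B = 0.29 T

Balance of forces in the selector: qE = qvB ⇒ B = E/v.
B = 4.4×10⁵/1.5×10⁶ = 0.29 T.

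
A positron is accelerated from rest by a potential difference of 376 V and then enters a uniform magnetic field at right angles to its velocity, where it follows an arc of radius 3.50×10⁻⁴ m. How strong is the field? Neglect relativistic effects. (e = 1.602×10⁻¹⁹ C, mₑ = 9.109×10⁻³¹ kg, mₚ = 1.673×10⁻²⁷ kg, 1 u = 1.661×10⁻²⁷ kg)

v = √(2|q|V/m) = √(2·1.602×10⁻¹⁹·376/9.109×10⁻³¹) ≈ 1.150×10⁷ m/s.
B = mv/(|q|r) = (9.109×10⁻³¹)(1.150×10⁷)/((1.602×10⁻¹⁹)(3.50×10⁻⁴)) ≈ 0.187 T.

B ≈ 0.187 T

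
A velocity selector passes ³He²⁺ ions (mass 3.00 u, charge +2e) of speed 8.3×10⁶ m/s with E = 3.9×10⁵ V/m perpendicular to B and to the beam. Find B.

B = 0.047 T

Balance of forces in the selector: qE = qvB ⇒ B = E/v.
B = 3.9×10⁵/8.3×10⁶ = 0.047 T.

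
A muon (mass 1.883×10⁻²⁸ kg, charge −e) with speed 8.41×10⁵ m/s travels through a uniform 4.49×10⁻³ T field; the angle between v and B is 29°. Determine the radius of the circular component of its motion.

r ≈ 0.107 m

v⊥ = v sinθ = 8.41×10⁵·sin29° ≈ 4.077×10⁵ m/s.
r = m v⊥/(|q|B) = (1.883×10⁻²⁸)(4.077×10⁵)/((1.602×10⁻¹⁹)(4.49×10⁻³)) ≈ 0.107 m.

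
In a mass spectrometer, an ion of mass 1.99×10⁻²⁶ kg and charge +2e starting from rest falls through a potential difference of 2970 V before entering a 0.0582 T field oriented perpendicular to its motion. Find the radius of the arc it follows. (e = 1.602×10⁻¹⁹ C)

Acceleration: |q|V = ½mv² ⇒ v = √(2|q|V/m) = √(2·3.204×10⁻¹⁹·2970/1.99×10⁻²⁶) ≈ 3.093×10⁵ m/s.
In the field: r = mv/(|q|B) = (1.99×10⁻²⁶)(3.093×10⁵)/((3.204×10⁻¹⁹)(0.0582)) ≈ 0.330 m.

r ≈ 0.330 m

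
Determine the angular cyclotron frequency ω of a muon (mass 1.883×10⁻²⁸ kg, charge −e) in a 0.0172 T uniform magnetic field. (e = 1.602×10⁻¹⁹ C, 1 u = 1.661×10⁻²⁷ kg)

ω ≈ 1.46×10⁷ rad/s

ω = |q|B/m.
ω = (1.602×10⁻¹⁹)(0.0172)/1.883×10⁻²⁸ ≈ 1.46×10⁷ rad/s.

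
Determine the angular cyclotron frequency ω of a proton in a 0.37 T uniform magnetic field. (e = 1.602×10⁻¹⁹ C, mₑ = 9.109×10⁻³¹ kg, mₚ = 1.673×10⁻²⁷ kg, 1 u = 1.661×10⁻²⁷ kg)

ω = |q|B/m.
ω = (1.602×10⁻¹⁹)(0.37)/1.673×10⁻²⁷ ≈ 3.5×10⁷ rad/s.

ω ≈ 3.5×10⁷ rad/s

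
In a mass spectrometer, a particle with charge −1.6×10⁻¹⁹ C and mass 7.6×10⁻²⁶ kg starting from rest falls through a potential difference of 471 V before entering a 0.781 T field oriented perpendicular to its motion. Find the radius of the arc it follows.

Acceleration: |q|V = ½mv² ⇒ v = √(2|q|V/m) = √(2·1.6×10⁻¹⁹·471/7.6×10⁻²⁶) ≈ 4.453×10⁴ m/s.
In the field: r = mv/(|q|B) = (7.6×10⁻²⁶)(4.453×10⁴)/((1.6×10⁻¹⁹)(0.781)) ≈ 0.0271 m.

r ≈ 0.0271 m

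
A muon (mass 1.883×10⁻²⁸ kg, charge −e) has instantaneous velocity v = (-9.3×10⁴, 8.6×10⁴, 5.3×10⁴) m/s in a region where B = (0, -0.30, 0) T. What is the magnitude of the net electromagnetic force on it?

v×B = (1.59×10⁴, 0, 2.79×10⁴) N/C.
F = q v×B = (−1.602×10⁻¹⁹ C)·(1.59×10⁴, 0, 2.79×10⁴) = (-2.55×10⁻¹⁵, 0, -4.47×10⁻¹⁵) N.
|F| = 5.14×10⁻¹⁵ N.

|F| ≈ 5.14×10⁻¹⁵ N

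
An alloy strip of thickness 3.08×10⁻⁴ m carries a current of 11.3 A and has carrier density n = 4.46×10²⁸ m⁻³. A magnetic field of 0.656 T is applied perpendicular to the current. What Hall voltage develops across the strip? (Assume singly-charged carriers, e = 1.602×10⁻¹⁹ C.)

V_H = IB/(n e t).
V_H = (11.3)(0.656)/((4.46×10²⁸)(1.602×10⁻¹⁹)(3.08×10⁻⁴)) ≈ 3.37×10⁻⁶ V.

V_H ≈ 3.37×10⁻⁶ V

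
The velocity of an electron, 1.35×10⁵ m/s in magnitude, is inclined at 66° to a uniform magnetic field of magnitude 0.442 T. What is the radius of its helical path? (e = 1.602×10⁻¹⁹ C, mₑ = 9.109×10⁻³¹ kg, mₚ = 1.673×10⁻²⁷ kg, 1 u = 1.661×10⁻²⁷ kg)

v⊥ = v sinθ = 1.35×10⁵·sin66° ≈ 1.233×10⁵ m/s.
r = m v⊥/(|q|B) = (9.109×10⁻³¹)(1.233×10⁵)/((1.602×10⁻¹⁹)(0.442)) ≈ 1.59×10⁻⁶ m.

r ≈ 1.59×10⁻⁶ m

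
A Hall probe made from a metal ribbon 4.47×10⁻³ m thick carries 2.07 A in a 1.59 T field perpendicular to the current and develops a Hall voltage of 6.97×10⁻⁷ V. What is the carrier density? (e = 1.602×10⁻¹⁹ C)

From V_H = IB/(n e t), n = IB/(V_H e t).
n = (2.07)(1.59)/((6.97×10⁻⁷)(1.602×10⁻¹⁹)(4.47×10⁻³)) ≈ 6.59×10²⁷ m⁻³.

n ≈ 6.59×10²⁷ m⁻³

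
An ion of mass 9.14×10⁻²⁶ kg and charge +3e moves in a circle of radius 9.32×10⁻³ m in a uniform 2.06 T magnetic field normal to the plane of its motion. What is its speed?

v ≈ 1.01×10⁵ m/s

From |q|vB = mv²/r, v = |q|Br/m.
v = (4.806×10⁻¹⁹)(2.06)(9.32×10⁻³)/9.14×10⁻²⁶ ≈ 1.01×10⁵ m/s.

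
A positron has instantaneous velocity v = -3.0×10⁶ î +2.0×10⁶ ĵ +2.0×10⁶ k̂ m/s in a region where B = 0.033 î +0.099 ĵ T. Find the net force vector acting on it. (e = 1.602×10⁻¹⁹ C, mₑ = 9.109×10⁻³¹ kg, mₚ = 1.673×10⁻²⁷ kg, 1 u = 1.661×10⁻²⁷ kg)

F ≈ (-3.17×10⁻¹⁴, 1.06×10⁻¹⁴, -5.82×10⁻¹⁴) N

v×B = (-1.98×10⁵, 6.60×10⁴, -3.63×10⁵) N/C.
F = q v×B = (1.602×10⁻¹⁹ C)·(-1.98×10⁵, 6.60×10⁴, -3.63×10⁵) = (-3.17×10⁻¹⁴, 1.06×10⁻¹⁴, -5.82×10⁻¹⁴) N.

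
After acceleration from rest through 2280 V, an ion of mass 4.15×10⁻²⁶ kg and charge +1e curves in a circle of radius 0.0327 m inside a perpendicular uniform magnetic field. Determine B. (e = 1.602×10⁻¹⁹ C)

v = √(2|q|V/m) = √(2·1.602×10⁻¹⁹·2280/4.15×10⁻²⁶) ≈ 1.327×10⁵ m/s.
B = mv/(|q|r) = (4.15×10⁻²⁶)(1.327×10⁵)/((1.602×10⁻¹⁹)(0.0327)) ≈ 1.05 T.

B ≈ 1.05 T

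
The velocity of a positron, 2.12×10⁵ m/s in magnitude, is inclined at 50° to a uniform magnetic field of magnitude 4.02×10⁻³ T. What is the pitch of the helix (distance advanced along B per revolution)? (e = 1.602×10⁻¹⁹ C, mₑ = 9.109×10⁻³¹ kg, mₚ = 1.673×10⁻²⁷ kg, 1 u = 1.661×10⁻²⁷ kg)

v∥ = v cosθ = 2.12×10⁵·cos50° ≈ 1.363×10⁵ m/s.
T = 2πm/(|q|B) = 2π(9.109×10⁻³¹)/((1.602×10⁻¹⁹)(4.02×10⁻³)) ≈ 8.887×10⁻⁹ s.
pitch = v∥ T = (1.363×10⁵)(8.887×10⁻⁹) ≈ 1.21×10⁻³ m.

p ≈ 1.21×10⁻³ m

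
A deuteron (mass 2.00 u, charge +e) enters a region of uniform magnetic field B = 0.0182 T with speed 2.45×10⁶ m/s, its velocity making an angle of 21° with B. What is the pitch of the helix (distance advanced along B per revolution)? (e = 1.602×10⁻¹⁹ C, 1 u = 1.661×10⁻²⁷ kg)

v∥ = v cosθ = 2.45×10⁶·cos21° ≈ 2.287×10⁶ m/s.
T = 2πm/(|q|B) = 2π(3.322×10⁻²⁷)/((1.602×10⁻¹⁹)(0.0182)) ≈ 7.159×10⁻⁶ s.
pitch = v∥ T = (2.287×10⁶)(7.159×10⁻⁶) ≈ 16.4 m.

p ≈ 16.4 m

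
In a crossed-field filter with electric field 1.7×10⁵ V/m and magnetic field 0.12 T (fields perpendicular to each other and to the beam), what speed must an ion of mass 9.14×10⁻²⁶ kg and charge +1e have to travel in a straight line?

For undeflected motion the electric and magnetic forces balance: qE = qvB.
v = E/B = 1.7×10⁵/0.12 = 1.4×10⁶ m/s.

v = 1.4×10⁶ m/s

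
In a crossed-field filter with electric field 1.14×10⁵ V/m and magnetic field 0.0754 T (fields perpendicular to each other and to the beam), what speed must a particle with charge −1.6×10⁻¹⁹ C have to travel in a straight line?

For undeflected motion the electric and magnetic forces balance: qE = qvB.
v = E/B = 1.14×10⁵/0.0754 = 1.51×10⁶ m/s.

v = 1.51×10⁶ m/s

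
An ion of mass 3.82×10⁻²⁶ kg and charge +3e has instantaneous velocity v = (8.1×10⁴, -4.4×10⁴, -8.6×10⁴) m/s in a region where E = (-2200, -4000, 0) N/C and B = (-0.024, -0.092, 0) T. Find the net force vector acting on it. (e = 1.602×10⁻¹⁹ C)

v×B = (-7910, 2060, -8510) N/C.
E + v×B = (-1.01×10⁴, -1940, -8510) N/C.
F = q(E + v×B) = (4.806×10⁻¹⁹ C)·(-1.01×10⁴, -1940, -8510) = (-4.86×10⁻¹⁵, -9.30×10⁻¹⁶, -4.09×10⁻¹⁵) N.

F ≈ (-4.86×10⁻¹⁵, -9.30×10⁻¹⁶, -4.09×10⁻¹⁵) N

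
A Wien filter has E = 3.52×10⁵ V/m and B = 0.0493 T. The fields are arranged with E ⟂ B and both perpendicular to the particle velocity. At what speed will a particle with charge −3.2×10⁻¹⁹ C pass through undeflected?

v = 7.14×10⁶ m/s

Zero net Lorentz force requires |qE| = |q v×B|, i.e. E = vB.
v = E/B = 3.52×10⁵/0.0493 = 7.14×10⁶ m/s.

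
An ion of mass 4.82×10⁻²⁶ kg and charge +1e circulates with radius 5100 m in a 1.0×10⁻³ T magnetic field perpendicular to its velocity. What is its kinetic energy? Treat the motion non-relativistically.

v = |q|Br/m, then KE = ½mv² = (qBr)²/(2m).
v = (1.602×10⁻¹⁹)(1.0×10⁻³)(5100)/4.82×10⁻²⁶ ≈ 1.695×10⁷ m/s.
KE = ½(4.82×10⁻²⁶)(1.695×10⁷)² ≈ 6.9×10⁻¹² J = 4.3×10⁷ eV.

KE ≈ 4.3×10⁷ eV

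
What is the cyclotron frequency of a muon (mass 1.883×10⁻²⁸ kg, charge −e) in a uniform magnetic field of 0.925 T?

f ≈ 1.25×10⁸ Hz

f = |q|B/(2πm).
f = (1.602×10⁻¹⁹)(0.925)/(2π·1.883×10⁻²⁸) ≈ 1.25×10⁸ Hz.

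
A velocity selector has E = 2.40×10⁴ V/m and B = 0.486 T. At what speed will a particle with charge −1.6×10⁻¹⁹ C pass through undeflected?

v = 4.94×10⁴ m/s

Zero net Lorentz force requires |qE| = |q v×B|, i.e. E = vB.
v = E/B = 2.40×10⁴/0.486 = 4.94×10⁴ m/s.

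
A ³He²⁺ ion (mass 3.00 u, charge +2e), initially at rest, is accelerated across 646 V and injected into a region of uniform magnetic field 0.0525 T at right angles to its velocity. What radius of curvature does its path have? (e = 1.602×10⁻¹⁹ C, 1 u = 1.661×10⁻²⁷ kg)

Acceleration: |q|V = ½mv² ⇒ v = √(2|q|V/m) = √(2·3.204×10⁻¹⁹·646/4.983×10⁻²⁷) ≈ 2.882×10⁵ m/s.
In the field: r = mv/(|q|B) = (4.983×10⁻²⁷)(2.882×10⁵)/((3.204×10⁻¹⁹)(0.0525)) ≈ 0.0854 m.

r ≈ 0.0854 m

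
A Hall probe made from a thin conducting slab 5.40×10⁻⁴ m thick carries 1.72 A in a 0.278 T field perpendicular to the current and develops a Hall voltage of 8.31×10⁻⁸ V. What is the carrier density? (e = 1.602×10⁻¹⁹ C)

From V_H = IB/(n e t), n = IB/(V_H e t).
n = (1.72)(0.278)/((8.31×10⁻⁸)(1.602×10⁻¹⁹)(5.40×10⁻⁴)) ≈ 6.65×10²⁸ m⁻³.

n ≈ 6.65×10²⁸ m⁻³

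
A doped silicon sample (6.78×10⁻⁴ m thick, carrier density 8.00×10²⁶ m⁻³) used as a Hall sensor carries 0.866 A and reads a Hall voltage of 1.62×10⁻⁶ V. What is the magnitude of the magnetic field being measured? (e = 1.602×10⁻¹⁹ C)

B ≈ 0.163 T

From V_H = IB/(n e t), B = V_H n e t / I.
B = (1.62×10⁻⁶)(8.00×10²⁶)(1.602×10⁻¹⁹)(6.78×10⁻⁴)/0.866 ≈ 0.163 T.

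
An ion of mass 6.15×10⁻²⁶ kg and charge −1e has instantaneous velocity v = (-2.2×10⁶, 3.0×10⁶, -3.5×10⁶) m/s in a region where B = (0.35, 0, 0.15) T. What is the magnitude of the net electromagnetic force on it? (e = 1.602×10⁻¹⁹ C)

v×B = (4.50×10⁵, -8.95×10⁵, -1.05×10⁶) N/C.
F = q v×B = (−1.602×10⁻¹⁹ C)·(4.50×10⁵, -8.95×10⁵, -1.05×10⁶) = (-7.21×10⁻¹⁴, 1.43×10⁻¹³, 1.68×10⁻¹³) N.
|F| = 2.32×10⁻¹³ N.

|F| ≈ 2.32×10⁻¹³ N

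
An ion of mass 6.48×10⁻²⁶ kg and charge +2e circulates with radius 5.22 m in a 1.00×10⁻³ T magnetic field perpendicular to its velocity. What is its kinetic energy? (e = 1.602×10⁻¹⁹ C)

v = |q|Br/m, then KE = ½mv² = (qBr)²/(2m).
v = (3.204×10⁻¹⁹)(1.00×10⁻³)(5.22)/6.48×10⁻²⁶ ≈ 2.581×10⁴ m/s.
KE = ½(6.48×10⁻²⁶)(2.581×10⁴)² ≈ 2.16×10⁻¹⁷ J.

KE ≈ 2.16×10⁻¹⁷ J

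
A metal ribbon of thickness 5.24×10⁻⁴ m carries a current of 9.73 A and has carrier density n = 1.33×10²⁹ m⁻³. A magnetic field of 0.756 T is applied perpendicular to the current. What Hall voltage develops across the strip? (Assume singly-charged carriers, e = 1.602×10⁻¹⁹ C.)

V_H = IB/(n e t).
V_H = (9.73)(0.756)/((1.33×10²⁹)(1.602×10⁻¹⁹)(5.24×10⁻⁴)) ≈ 6.59×10⁻⁷ V.

V_H ≈ 6.59×10⁻⁷ V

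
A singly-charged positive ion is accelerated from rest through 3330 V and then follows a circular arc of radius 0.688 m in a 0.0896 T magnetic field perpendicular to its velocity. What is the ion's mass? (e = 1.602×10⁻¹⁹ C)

Combine |q|V = ½mv² and r = mv/(|q|B): eliminate v to get m = qB²r²/(2V).
m = (1.602×10⁻¹⁹)(0.0896)²(0.688)²/(2·3330) ≈ 9.14×10⁻²⁶ kg.

m ≈ 9.14×10⁻²⁶ kg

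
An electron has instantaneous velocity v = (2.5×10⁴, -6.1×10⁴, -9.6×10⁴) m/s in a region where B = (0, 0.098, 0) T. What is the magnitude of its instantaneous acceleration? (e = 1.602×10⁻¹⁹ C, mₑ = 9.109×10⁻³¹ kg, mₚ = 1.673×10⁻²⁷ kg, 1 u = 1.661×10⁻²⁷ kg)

v×B = (9410, 0, 2450) N/C.
F = q v×B = (−1.602×10⁻¹⁹ C)·(9410, 0, 2450) = (-1.51×10⁻¹⁵, 0, -3.92×10⁻¹⁶) N.
|a| = |F|/m = 1.557×10⁻¹⁵/9.109×10⁻³¹ ≈ 1.71×10¹⁵ m/s².

|a| ≈ 1.71×10¹⁵ m/s²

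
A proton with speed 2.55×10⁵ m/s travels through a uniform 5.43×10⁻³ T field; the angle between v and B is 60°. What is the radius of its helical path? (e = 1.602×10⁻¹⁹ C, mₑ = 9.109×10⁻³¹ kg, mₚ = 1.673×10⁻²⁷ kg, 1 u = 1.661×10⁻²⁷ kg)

v⊥ = v sinθ = 2.55×10⁵·sin60° ≈ 2.208×10⁵ m/s.
r = m v⊥/(|q|B) = (1.673×10⁻²⁷)(2.208×10⁵)/((1.602×10⁻¹⁹)(5.43×10⁻³)) ≈ 0.425 m.

r ≈ 0.425 m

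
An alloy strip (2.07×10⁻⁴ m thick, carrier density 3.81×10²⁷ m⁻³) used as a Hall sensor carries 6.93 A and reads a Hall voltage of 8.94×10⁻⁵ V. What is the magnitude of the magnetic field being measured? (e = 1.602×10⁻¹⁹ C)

B ≈ 1.63 T

From V_H = IB/(n e t), B = V_H n e t / I.
B = (8.94×10⁻⁵)(3.81×10²⁷)(1.602×10⁻¹⁹)(2.07×10⁻⁴)/6.93 ≈ 1.63 T.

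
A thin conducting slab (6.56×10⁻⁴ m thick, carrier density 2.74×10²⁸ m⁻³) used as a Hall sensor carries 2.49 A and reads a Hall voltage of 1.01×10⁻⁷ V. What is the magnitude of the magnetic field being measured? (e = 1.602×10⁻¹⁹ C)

B ≈ 0.117 T

From V_H = IB/(n e t), B = V_H n e t / I.
B = (1.01×10⁻⁷)(2.74×10²⁸)(1.602×10⁻¹⁹)(6.56×10⁻⁴)/2.49 ≈ 0.117 T.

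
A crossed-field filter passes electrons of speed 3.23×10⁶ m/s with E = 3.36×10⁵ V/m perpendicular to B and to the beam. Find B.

Balance of forces in the selector: qE = qvB ⇒ B = E/v.
B = 3.36×10⁵/3.23×10⁶ = 0.104 T.

B = 0.104 T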